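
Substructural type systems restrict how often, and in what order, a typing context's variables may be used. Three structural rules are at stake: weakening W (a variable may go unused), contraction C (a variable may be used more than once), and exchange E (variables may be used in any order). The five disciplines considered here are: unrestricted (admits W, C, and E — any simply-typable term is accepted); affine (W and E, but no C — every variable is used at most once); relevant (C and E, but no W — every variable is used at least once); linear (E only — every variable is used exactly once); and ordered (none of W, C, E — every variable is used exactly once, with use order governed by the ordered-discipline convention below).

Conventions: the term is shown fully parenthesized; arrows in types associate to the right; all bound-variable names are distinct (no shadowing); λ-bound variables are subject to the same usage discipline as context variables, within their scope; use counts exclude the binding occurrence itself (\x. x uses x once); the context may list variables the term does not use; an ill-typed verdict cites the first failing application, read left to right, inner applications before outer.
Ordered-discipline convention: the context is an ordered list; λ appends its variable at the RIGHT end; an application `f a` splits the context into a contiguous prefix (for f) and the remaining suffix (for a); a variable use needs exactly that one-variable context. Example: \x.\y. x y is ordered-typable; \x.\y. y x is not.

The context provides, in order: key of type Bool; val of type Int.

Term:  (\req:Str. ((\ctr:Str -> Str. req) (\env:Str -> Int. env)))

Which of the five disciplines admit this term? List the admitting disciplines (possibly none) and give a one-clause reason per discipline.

admitted by: none
usage: key ×0, val ×0, req [bound] ×1, ctr [bound] ×0, env [bound] ×1
uses in reading order: req, env
typing: ill-typed: a function awaiting Str -> Str gets (Str -> Int) -> Str -> Int
ordered: ✗, the type mismatch rejects it
linear: ✗, not simply typable
affine: ✗, fails simple typing
relevant: ✗, a type mismatch blocks all five
unrestricted: ✗, the type mismatch rejects it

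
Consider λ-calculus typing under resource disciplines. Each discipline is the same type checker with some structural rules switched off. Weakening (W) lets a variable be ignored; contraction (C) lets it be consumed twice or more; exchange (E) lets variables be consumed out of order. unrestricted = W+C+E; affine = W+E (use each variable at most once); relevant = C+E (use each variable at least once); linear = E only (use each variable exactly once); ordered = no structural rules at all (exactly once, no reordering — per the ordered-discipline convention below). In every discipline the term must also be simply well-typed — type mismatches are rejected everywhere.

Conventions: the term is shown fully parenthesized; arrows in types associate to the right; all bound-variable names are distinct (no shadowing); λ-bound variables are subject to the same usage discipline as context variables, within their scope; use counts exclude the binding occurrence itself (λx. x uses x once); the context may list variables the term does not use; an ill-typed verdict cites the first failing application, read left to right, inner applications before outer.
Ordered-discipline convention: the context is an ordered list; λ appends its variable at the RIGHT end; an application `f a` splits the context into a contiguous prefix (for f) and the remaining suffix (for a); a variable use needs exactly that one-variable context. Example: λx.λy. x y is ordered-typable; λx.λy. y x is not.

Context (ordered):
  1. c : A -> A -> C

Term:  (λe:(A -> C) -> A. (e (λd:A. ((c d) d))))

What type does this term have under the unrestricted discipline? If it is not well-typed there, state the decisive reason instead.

term : ((A -> C) -> A) -> A
usage: c: 1×; e (bound): 1×; d (bound): 2×
order of uses: e, c, d, d
typing: well-typed at ((A -> C) -> A) -> A
per-discipline verdicts: ordered ✗; linear ✗; affine ✗; relevant ✓; unrestricted ✓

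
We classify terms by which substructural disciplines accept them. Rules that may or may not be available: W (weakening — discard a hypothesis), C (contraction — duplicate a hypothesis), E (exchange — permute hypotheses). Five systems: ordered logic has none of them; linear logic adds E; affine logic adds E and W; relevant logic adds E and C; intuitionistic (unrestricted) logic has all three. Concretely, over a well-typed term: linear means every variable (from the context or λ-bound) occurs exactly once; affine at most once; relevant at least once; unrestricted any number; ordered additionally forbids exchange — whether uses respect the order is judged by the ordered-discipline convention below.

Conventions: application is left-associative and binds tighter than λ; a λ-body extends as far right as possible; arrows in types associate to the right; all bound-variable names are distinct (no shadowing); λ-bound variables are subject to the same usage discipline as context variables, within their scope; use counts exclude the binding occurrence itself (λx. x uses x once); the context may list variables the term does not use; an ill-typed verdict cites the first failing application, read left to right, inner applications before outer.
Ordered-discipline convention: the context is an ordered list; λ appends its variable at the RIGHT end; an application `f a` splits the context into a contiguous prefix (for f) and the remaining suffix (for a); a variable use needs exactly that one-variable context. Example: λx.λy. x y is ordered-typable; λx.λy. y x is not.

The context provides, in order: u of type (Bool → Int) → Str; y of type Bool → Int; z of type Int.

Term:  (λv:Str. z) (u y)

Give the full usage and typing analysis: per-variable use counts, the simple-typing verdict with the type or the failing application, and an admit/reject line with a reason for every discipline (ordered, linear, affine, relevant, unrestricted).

variable uses: u: 1×; y: 1×; z: 1×; v (λ-bound): 0×
uses in reading order: z, u, y
typing: the term checks, with type Int
ordered: ✗, v never used (weakening)
linear: ✗, v never used (weakening)
affine: ✓, none of u, y, z, v used more than once
relevant: ✗, v never used (weakening)
unrestricted: ✓, well-typed at Int; no restrictions here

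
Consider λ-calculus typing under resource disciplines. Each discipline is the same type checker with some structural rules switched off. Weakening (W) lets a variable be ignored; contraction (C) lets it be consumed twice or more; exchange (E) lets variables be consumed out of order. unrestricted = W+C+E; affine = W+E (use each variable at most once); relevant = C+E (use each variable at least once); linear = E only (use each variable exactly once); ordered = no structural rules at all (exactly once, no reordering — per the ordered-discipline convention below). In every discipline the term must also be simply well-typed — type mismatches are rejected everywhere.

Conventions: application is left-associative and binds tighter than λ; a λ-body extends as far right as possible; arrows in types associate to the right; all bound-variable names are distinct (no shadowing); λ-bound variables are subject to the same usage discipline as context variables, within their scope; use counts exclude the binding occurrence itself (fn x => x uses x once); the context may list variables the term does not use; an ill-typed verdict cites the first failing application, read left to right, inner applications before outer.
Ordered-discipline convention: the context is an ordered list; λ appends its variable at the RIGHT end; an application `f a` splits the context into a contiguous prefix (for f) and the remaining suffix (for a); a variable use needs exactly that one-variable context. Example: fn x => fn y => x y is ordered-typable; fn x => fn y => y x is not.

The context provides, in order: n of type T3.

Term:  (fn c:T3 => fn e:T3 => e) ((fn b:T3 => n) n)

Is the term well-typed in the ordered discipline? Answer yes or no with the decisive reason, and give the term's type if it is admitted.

no — n ×2 used more than once (contraction); c, b left unused
counts: n: 2, c (λ-bound): 0, e (λ-bound): 1, b (λ-bound): 0
left-to-right use order: e, n, n
typing: the term checks, with type T3 → T3
summary: ordered ✗ | linear ✗ | affine ✗ | relevant ✗ | unrestricted ✓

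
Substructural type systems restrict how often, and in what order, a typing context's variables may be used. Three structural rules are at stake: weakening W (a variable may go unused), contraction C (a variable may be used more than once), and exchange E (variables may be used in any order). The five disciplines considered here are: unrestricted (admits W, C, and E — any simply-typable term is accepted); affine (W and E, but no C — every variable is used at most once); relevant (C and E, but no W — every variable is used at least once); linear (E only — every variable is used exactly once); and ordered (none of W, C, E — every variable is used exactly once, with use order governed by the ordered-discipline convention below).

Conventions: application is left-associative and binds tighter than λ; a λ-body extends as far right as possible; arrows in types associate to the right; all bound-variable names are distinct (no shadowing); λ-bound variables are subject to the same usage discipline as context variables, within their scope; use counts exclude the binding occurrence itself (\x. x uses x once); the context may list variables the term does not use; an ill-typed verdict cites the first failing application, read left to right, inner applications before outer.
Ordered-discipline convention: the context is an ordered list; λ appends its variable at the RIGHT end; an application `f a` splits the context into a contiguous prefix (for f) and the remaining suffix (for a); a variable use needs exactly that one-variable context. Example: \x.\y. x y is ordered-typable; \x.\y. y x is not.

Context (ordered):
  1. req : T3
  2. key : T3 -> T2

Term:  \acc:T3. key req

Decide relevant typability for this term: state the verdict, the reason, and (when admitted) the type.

no — needs weakening: acc unused
variable uses: req ×1; key ×1; acc [bound] ×0
use order (left to right): key, req
typing: well-typed at T3 -> T2
across the five disciplines: ordered ✗ · linear ✗ · affine ✓ · relevant ✗ · unrestricted ✓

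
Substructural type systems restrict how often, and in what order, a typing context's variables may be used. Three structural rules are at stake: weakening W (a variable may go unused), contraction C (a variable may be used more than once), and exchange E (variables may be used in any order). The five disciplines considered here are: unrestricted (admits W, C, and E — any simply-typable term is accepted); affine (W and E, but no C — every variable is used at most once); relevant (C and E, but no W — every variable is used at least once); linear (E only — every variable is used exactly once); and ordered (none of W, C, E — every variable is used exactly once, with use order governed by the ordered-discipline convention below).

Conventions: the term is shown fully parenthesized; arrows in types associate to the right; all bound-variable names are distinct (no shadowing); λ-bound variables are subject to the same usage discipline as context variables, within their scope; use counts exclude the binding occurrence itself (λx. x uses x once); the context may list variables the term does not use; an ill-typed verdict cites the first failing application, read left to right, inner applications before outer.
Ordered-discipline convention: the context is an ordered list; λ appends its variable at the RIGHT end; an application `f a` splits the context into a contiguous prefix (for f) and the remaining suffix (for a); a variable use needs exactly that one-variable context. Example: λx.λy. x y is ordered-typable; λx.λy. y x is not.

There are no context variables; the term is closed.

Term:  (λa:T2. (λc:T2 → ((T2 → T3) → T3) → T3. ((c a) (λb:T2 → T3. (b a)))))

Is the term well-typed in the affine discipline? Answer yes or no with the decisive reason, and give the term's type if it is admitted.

no — repeated use of a ×2
counts: a [bound] ×2; c [bound] ×1; b [bound] ×1
left-to-right use order: c, a, b, a
typing: well-typed at T2 → (T2 → ((T2 → T3) → T3) → T3) → T3
summary: ordered ✗; linear ✗; affine ✗; relevant ✓; unrestricted ✓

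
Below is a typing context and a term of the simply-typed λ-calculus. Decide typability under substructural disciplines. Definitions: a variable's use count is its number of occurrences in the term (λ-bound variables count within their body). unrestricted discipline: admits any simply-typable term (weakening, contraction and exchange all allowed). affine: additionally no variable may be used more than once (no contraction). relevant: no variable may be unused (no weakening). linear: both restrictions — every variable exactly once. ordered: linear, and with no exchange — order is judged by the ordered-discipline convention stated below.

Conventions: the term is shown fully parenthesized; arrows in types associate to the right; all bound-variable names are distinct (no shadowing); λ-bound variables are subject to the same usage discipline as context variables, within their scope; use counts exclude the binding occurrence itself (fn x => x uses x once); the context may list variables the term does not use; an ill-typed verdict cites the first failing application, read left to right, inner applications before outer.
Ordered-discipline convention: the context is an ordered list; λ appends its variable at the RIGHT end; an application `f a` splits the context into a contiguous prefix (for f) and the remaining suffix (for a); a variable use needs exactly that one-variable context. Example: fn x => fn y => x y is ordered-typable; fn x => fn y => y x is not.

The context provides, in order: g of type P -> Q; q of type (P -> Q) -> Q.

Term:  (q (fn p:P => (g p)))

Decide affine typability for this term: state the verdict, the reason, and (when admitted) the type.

yes — g, q, p: no repeats, contraction unneeded; term : Q
use counts: g: 1, q: 1, p [bound]: 1
left-to-right use order: q, g, p
typing: well-typed at Q
per-discipline verdicts: ordered ✗; linear ✓; affine ✓; relevant ✓; unrestricted ✓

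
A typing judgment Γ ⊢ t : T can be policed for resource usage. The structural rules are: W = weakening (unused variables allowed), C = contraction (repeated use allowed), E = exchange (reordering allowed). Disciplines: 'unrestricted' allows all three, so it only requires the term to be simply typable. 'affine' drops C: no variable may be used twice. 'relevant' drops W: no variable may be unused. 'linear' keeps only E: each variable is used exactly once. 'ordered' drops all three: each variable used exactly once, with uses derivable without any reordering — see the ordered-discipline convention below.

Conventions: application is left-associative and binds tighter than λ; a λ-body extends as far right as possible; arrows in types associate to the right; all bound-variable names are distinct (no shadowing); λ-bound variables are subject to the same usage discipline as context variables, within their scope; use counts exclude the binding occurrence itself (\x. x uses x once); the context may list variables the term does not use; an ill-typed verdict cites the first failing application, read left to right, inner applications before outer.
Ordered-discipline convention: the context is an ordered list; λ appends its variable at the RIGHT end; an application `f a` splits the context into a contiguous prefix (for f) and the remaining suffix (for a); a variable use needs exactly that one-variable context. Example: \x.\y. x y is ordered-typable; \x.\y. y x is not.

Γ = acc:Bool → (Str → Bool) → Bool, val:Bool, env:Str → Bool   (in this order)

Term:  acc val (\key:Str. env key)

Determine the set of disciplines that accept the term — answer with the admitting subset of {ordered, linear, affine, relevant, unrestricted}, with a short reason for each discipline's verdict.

accepted by: ordered, linear, affine, relevant, unrestricted
usage: acc=1; val=1; env=1; key (bound)=1
uses in reading order: acc, val, env, key
typing: well-typed — term : Bool
ordered: ✓ — one use each (acc, val, env, key); ordered split holds
linear: ✓ — each of acc, val, env, key used exactly once
affine: ✓ — none of acc, val, env, key used more than once
relevant: ✓ — every one of acc, val, env, key appears
unrestricted: ✓ — type-checks (Bool) and nothing is barred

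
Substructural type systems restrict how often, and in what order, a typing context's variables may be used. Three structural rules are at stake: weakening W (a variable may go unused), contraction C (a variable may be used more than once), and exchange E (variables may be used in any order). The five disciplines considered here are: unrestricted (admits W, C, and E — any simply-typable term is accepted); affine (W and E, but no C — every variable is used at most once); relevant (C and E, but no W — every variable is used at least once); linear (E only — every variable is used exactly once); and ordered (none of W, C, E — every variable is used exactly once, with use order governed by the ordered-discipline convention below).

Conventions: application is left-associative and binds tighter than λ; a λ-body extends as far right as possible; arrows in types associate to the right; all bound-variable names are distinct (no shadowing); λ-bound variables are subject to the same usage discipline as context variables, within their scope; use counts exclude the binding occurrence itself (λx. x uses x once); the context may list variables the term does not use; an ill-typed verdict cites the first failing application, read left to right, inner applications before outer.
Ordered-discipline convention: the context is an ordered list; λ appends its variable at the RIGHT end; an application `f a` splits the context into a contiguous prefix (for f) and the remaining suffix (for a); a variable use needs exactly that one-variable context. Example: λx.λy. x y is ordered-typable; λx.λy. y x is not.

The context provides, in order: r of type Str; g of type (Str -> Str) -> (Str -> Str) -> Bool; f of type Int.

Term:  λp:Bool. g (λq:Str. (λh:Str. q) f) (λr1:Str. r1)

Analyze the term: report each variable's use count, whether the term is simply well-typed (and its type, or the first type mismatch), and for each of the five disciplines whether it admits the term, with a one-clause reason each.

counts: r=0; g=1; f=1; p [bound]=0; q [bound]=1; h [bound]=0; r1 [bound]=1
use order (left to right): g, q, f, r1
typing: ill-typed: an argument Int mismatches the expected Str
ordered: ✗, not simply typable
linear: ✗, fails simple typing
affine: ✗, a type mismatch blocks all five
relevant: ✗, the type mismatch rejects it
unrestricted: ✗, not simply typable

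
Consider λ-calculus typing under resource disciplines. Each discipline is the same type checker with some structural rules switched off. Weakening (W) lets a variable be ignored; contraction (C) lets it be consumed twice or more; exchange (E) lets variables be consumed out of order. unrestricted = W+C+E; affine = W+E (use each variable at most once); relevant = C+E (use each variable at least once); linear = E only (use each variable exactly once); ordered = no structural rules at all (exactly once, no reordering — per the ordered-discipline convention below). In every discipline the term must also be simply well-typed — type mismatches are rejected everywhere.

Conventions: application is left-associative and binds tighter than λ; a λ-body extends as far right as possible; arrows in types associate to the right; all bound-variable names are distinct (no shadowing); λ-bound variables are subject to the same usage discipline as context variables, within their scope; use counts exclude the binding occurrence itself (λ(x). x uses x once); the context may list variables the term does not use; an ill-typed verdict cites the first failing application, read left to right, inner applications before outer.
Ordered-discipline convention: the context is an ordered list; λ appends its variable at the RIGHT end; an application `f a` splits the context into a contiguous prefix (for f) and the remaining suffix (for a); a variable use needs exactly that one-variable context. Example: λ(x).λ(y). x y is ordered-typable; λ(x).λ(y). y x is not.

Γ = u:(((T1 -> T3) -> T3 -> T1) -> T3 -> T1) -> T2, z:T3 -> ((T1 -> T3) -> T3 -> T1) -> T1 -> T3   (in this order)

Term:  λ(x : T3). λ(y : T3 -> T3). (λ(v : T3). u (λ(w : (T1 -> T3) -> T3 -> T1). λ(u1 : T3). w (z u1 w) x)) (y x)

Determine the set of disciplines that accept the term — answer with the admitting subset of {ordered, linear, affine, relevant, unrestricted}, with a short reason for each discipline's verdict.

admitted by: unrestricted
counts: u: 1×; z: 1×; x (bound): 2×; y (bound): 1×; v (bound): 0×; w (bound): 2×; u1 (bound): 1×
use order (left to right): u, w, z, u1, w, x, y, x
typing: ✓ — T3 -> (T3 -> T3) -> T2
ordered: ✗, uses contraction: x ×2, w ×2; unused: v — weakening required
linear: ✗, uses contraction: x ×2, w ×2; unused: v — weakening required
affine: ✗, uses contraction: x ×2, w ×2
relevant: ✗, unused: v — weakening required
unrestricted: ✓, well-typed at T3 -> (T3 -> T3) -> T2; no restrictions here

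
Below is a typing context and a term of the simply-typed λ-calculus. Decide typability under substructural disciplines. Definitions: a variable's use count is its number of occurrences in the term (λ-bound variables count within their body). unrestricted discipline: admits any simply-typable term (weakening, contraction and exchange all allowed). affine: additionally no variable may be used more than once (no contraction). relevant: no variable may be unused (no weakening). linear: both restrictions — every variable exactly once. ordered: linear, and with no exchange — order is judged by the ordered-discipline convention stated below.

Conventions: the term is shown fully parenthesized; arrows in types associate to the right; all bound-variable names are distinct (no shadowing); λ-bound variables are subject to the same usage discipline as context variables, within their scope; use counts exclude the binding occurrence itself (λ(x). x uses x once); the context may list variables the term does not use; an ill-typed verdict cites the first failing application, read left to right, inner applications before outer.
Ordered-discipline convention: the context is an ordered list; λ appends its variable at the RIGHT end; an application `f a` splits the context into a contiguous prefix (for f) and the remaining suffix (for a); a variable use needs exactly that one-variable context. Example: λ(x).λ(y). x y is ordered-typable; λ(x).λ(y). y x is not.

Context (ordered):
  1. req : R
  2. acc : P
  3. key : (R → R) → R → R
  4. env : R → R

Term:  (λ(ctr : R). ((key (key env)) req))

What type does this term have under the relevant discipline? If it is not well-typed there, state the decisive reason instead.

not well-typed under relevant — needs weakening: acc, ctr unused
variable uses: req: 1; acc: 0; key: 2; env: 1; ctr (bound): 0
left-to-right use order: key, key, env, req
typing: ✓ — R → R
all disciplines: ordered ✗ | linear ✗ | affine ✗ | relevant ✗ | unrestricted ✓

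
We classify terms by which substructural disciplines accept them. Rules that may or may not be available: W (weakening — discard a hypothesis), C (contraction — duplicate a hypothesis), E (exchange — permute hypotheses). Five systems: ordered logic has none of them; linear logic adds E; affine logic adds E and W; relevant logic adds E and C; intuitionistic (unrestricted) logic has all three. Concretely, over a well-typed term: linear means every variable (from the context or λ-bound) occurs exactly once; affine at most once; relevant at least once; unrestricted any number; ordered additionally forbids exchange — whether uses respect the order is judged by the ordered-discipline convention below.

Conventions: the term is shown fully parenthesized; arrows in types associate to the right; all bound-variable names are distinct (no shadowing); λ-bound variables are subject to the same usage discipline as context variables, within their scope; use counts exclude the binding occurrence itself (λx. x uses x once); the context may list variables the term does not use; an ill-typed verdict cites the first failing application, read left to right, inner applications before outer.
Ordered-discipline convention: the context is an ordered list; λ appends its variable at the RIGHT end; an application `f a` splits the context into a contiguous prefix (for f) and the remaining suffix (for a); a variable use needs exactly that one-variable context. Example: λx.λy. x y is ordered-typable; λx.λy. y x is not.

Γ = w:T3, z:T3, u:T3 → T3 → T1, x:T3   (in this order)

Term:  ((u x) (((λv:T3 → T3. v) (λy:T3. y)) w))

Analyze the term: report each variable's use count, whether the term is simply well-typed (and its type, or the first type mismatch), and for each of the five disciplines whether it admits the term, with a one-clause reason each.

usage: w: 1; z: 0; u: 1; x: 1; v (bound): 1; y (bound): 1
order of uses: u, x, v, y, w
typing: ✓ — T1
ordered: ✗ — z never used (weakening)
linear: ✗ — z never used (weakening)
affine: ✓ — w, z, u, x, v, y: no repeats, contraction unneeded
relevant: ✗ — z never used (weakening)
unrestricted: ✓ — simply typable at T1; W, C, E all held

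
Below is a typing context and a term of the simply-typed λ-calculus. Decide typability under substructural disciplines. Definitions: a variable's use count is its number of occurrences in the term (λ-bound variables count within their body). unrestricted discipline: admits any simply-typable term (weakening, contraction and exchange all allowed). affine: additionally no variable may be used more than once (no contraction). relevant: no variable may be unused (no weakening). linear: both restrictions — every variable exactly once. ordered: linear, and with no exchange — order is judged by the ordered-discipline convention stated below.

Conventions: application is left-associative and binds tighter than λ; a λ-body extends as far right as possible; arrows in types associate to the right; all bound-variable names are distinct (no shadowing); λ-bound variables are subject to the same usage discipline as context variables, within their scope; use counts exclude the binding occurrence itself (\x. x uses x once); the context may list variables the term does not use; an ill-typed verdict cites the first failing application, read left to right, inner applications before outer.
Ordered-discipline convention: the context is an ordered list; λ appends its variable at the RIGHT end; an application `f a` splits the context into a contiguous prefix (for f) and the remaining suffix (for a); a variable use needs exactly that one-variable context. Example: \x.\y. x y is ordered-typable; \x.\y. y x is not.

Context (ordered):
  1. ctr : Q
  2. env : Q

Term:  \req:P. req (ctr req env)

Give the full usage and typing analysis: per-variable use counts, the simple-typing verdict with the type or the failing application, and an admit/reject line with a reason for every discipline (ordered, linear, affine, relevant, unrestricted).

counts: ctr ×1, env ×1, req (bound) ×2
uses in reading order: req, ctr, req, env
typing: ill-typed: non-function type Q applied to an argument
ordered: ✗, a type mismatch blocks all five
linear: ✗, the type mismatch rejects it
affine: ✗, not simply typable
relevant: ✗, fails simple typing
unrestricted: ✗, a type mismatch blocks all five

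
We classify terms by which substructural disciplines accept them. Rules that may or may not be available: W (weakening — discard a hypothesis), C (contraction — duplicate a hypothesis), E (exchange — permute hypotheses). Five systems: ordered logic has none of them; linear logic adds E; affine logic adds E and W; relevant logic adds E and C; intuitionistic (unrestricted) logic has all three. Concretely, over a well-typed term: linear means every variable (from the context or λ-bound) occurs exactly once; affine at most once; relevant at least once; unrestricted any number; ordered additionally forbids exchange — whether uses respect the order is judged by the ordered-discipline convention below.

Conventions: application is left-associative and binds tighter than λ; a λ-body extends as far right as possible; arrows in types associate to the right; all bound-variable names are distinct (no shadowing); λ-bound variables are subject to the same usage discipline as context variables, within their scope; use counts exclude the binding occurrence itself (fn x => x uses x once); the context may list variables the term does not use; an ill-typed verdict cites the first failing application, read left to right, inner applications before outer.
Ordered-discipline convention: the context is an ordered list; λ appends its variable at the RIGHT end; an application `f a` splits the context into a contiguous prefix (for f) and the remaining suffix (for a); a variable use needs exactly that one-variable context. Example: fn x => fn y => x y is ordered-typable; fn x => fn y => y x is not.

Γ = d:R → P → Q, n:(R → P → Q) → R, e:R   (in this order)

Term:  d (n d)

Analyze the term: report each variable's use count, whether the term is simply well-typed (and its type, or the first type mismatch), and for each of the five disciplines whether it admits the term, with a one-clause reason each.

counts: d=2, n=1, e=0
use order (left to right): d, n, d
typing: well-typed at P → Q
ordered: ✗ — needs contraction — d ×2; unused: e — weakening required
linear: ✗ — needs contraction — d ×2; unused: e — weakening required
affine: ✗ — needs contraction — d ×2
relevant: ✗ — unused: e — weakening required
unrestricted: ✓ — type-checks (P → Q) and nothing is barred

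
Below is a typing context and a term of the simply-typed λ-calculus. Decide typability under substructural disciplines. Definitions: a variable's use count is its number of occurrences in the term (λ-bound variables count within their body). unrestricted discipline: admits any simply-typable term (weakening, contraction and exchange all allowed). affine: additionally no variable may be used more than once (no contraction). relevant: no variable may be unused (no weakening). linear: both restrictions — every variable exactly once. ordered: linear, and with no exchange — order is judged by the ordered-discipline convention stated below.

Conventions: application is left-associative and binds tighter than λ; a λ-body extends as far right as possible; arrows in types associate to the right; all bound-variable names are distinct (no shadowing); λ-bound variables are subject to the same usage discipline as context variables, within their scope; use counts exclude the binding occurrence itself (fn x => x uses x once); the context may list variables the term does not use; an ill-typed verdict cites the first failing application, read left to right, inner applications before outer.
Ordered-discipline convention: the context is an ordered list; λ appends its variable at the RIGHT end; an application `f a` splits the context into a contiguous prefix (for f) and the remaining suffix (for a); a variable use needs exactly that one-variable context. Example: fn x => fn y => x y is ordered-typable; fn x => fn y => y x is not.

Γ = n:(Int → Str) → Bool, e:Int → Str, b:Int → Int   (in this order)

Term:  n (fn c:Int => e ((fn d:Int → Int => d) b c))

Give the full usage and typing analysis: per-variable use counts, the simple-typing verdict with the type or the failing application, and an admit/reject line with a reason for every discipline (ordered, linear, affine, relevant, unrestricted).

use counts: n: 1×, e: 1×, b: 1×, c [bound]: 1×, d [bound]: 1×
uses in reading order: n, e, d, b, c
typing: well-typed at Bool
ordered ✓ (one use each (n, e, b, c, d); ordered split holds)
linear ✓ (single use per variable (n, e, b, c, d))
affine ✓ (none of n, e, b, c, d used more than once)
relevant ✓ (every one of n, e, b, c, d appears)
unrestricted ✓ (well-typed at Bool; no restrictions here)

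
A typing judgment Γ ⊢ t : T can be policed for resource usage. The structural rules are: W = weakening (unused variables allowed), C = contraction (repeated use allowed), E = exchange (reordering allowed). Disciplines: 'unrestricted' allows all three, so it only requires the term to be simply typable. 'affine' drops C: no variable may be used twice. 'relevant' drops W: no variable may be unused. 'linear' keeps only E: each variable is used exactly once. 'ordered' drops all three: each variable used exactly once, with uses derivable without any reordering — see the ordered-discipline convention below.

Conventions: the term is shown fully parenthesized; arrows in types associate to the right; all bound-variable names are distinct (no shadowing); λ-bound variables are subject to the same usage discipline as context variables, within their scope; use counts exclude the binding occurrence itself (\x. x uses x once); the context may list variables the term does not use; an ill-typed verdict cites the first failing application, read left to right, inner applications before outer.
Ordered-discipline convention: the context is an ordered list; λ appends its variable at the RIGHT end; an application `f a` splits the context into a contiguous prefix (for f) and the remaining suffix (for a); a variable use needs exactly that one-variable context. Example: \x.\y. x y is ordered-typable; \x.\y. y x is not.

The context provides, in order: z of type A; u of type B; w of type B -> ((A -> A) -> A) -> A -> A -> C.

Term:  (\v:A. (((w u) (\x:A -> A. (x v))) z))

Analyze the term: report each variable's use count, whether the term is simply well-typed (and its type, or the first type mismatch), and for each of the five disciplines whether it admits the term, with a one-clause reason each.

variable uses: z: 1×, u: 1×, w: 1×, v (bound): 1×, x (bound): 1×
order of uses: w, u, x, v, z
typing: ✓ — A -> A -> C
ordered: ✗ — use order w, u, x, v, z needs exchange
linear: ✓ — z, u, w, v, x: one use apiece
affine: ✓ — no duplicate uses among z, u, w, v, x
relevant: ✓ — none of z, u, w, v, x goes unused
unrestricted: ✓ — well-typed at A -> A -> C; no restrictions here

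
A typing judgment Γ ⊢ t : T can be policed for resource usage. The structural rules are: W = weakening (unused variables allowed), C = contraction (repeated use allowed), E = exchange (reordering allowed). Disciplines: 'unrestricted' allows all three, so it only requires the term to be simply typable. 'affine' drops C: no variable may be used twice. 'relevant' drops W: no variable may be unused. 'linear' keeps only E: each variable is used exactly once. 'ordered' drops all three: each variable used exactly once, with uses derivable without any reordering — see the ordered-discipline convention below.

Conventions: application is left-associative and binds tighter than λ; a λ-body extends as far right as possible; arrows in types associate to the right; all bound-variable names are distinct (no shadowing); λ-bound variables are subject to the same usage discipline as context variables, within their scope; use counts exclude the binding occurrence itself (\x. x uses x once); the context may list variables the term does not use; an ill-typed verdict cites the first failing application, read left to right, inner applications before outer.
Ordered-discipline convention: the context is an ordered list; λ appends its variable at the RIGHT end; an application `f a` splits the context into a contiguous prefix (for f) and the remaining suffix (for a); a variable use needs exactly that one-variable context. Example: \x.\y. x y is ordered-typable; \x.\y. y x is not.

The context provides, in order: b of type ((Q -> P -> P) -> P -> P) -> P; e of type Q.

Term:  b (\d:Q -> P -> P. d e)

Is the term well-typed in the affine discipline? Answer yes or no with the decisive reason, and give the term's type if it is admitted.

yes — none of b, e, d used more than once; term : P
variable uses: b ×1, e ×1, d (bound) ×1
uses in reading order: b, d, e
typing: ✓ — P
across the five disciplines: ordered ✗ | linear ✓ | affine ✓ | relevant ✓ | unrestricted ✓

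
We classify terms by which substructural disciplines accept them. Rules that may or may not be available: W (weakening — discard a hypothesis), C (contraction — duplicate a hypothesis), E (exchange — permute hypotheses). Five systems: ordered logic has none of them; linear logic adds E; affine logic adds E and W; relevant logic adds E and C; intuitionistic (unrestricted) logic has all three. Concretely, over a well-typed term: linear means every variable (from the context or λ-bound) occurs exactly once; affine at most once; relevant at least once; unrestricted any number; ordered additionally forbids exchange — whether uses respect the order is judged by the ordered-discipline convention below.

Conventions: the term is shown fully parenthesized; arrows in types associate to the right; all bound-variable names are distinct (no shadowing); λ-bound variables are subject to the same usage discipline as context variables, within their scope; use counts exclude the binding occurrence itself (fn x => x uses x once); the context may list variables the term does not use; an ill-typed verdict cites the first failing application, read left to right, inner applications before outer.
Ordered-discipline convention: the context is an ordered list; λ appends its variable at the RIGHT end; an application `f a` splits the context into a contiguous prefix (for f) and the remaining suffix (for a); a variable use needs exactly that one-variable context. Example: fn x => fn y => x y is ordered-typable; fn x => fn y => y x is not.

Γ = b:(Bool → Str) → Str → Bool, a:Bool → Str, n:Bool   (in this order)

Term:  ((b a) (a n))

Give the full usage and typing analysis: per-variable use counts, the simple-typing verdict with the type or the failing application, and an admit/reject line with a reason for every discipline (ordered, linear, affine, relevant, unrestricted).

variable uses: b: 1, a: 2, n: 1
use order (left to right): b, a, a, n
typing: ✓ — Bool
ordered: ✗ — a ×2 used more than once (contraction)
linear: ✗ — a ×2 used more than once (contraction)
affine: ✗ — a ×2 used more than once (contraction)
relevant: ✓ — b, a, n: all used, weakening unneeded
unrestricted: ✓ — type-checks (Bool) and nothing is barred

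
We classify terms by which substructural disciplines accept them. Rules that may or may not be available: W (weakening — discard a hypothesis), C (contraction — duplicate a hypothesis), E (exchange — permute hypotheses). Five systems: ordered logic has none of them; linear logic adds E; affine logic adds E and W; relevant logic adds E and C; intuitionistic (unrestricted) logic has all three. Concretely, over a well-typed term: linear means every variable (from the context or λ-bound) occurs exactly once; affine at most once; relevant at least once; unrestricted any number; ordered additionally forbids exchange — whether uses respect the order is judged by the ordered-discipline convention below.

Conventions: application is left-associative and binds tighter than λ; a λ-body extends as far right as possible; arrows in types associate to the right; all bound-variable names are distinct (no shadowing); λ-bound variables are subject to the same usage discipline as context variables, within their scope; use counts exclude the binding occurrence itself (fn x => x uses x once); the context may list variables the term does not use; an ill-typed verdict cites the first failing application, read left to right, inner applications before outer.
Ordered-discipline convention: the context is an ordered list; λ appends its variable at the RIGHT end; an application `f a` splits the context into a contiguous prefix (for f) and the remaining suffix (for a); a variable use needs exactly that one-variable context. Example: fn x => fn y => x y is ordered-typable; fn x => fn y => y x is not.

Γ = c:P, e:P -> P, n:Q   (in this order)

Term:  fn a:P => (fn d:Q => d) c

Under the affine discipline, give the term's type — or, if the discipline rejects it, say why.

not well-typed under affine — a type mismatch blocks all five
counts: c ×1, e ×0, n ×0, a [bound] ×0, d [bound] ×1
use order (left to right): d, c
typing: ill-typed: a function awaiting Q gets P
across the five disciplines: ordered ✗, linear ✗, affine ✗, relevant ✗, unrestricted ✗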